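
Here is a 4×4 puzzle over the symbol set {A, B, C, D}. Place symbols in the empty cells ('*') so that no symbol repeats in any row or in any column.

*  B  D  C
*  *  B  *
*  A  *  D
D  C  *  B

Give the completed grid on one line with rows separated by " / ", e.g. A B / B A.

(r1,c1): row 1 has {B,C,D}; column 1 has {D}, so it must be A.
(r2,c1): row 2 has {B}; column 1 has {A,D}, so it must be C.
(r2,c2): row 2 has {B,C}; column 2 has {A,B,C}, so it must be D.
(r2,c4): row 2 has {B,C,D}; column 4 has {B,C,D}, so it must be A.
(r3,c1): row 3 has {A,D}; column 1 has {A,C,D}, so it must be B.
(r3,c3): row 3 has {A,B,D}; column 3 has {B,D}, so it must be C.
(r4,c3): row 4 has {B,C,D}; column 3 has {B,C,D}, so it must be A.

A B D C / C D B A / B A C D / D C A B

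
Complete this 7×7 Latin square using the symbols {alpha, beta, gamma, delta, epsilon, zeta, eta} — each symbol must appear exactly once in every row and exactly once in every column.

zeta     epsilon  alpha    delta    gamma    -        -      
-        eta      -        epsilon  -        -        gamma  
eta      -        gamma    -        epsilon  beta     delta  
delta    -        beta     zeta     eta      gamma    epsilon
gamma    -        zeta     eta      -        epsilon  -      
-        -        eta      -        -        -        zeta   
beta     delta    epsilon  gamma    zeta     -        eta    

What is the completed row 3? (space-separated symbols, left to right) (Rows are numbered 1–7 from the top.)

eta zeta gamma alpha epsilon beta delta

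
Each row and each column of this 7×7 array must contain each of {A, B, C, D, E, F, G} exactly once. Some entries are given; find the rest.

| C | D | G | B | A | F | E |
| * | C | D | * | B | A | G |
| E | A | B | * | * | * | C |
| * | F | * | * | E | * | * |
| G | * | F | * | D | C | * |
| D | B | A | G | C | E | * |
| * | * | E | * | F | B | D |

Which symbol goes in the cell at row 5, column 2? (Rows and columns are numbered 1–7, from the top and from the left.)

E

row 2 has {A,B,C,D,G}; column 1 has {C,D,E,G} — only F is left for (r2,c1).
row 2 has {A,B,C,D,F,G}; column 4 has {B,G} — only E is left for (r2,c4).
row 3 has {A,B,C,E}; column 5 has {A,B,C,D,E,F} — only G is left for (r3,c5).
row 3 has {A,B,C,E,G}; column 6 has {A,B,C,E,F} — only D is left for (r3,c6).
row 4 has {E,F}; column 3 has {A,B,D,E,F,G} — only C is left for (r4,c3).
row 4 has {C,E,F}; column 6 has {A,B,C,D,E,F} — only G is left for (r4,c6).
row 5 has {C,D,F,G}; column 2 has {A,B,C,D,F} — only E is left for (r5,c2).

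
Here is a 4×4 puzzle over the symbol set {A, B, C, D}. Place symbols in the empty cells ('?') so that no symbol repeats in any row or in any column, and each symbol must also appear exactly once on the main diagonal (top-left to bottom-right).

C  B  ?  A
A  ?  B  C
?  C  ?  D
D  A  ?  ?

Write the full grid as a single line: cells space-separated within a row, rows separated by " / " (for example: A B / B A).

(r1,c3) = D
(r2,c2) = D
(r3,c1) = B
(r3,c3) = A
(r4,c3) = C
(r4,c4) = B

C B D A / A D B C / B C A D / D A C B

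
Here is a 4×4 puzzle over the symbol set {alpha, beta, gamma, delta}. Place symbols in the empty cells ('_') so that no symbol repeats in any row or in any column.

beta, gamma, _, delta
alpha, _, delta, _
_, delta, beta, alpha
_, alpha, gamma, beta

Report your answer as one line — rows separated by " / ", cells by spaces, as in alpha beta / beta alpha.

beta gamma alpha delta / alpha beta delta gamma / gamma delta beta alpha / delta alpha gamma beta

(r1,c3) = alpha
(r2,c2) = beta
(r2,c4) = gamma
(r3,c1) = gamma
(r4,c1) = delta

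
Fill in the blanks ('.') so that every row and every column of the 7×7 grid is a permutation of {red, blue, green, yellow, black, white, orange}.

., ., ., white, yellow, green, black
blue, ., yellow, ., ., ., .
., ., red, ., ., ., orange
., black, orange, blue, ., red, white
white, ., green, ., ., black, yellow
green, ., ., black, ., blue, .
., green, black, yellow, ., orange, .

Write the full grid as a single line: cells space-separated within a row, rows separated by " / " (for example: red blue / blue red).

orange red blue white yellow green black / blue orange yellow red black white green / black white red green blue yellow orange / yellow black orange blue green red white / white blue green orange red black yellow / green yellow white black orange blue red / red green black yellow white orange blue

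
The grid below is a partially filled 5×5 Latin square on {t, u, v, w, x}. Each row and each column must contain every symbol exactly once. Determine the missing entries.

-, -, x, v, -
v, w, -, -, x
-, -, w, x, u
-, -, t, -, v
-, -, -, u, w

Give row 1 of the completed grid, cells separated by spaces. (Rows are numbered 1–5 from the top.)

w u x v t

row 1 has {v,x}; column 5 has {u,v,w,x} — only t is left for (r1,c5).
row 2 has {v,w,x}; column 3 has {t,w,x} — only u is left for (r2,c3).
row 2 has {u,v,w,x}; column 4 has {u,v,x} — only t is left for (r2,c4).
row 3 has {u,w,x}; column 1 has {v} — only t is left for (r3,c1).
row 3 has {t,u,w,x}; column 2 has {w} — only v is left for (r3,c2).
row 4 has {t,v}; column 4 has {t,u,v,x} — only w is left for (r4,c4).
row 5 has {u,w}; column 1 has {t,v} — only x is left for (r5,c1).
row 5 has {u,w,x}; column 2 has {v,w} — only t is left for (r5,c2).
row 5 has {t,u,w,x}; column 3 has {t,u,w,x} — only v is left for (r5,c3).
row 1 has {t,v,x}; column 2 has {t,v,w} — only u is left for (r1,c2).
row 4 has {t,v,w}; column 1 has {t,v,x} — only u is left for (r4,c1).
row 4 has {t,u,v,w}; column 2 has {t,u,v,w} — only x is left for (r4,c2).
row 1 has {t,u,v,x}; column 1 has {t,u,v,x} — only w is left for (r1,c1).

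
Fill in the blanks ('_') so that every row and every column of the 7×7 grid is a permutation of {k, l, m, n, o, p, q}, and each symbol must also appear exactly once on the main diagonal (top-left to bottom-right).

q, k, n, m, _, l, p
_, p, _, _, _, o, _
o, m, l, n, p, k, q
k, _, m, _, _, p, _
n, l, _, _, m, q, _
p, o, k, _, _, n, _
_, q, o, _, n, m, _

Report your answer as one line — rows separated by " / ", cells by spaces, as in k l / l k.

(r1,c5) = o
(r2,c3) = q
(r4,c2) = n
(r4,c4) = o
(r4,c7) = l
(r5,c3) = p
(r5,c4) = k
(r5,c7) = o
(r6,c7) = m
(r7,c1) = l
(r7,c4) = p
(r7,c7) = k
(r2,c1) = m
(r2,c4) = l
(r2,c5) = k
(r2,c7) = n
(r4,c5) = q
(r6,c4) = q
(r6,c5) = l

q k n m o l p / m p q l k o n / o m l n p k q / k n m o q p l / n l p k m q o / p o k q l n m / l q o p n m k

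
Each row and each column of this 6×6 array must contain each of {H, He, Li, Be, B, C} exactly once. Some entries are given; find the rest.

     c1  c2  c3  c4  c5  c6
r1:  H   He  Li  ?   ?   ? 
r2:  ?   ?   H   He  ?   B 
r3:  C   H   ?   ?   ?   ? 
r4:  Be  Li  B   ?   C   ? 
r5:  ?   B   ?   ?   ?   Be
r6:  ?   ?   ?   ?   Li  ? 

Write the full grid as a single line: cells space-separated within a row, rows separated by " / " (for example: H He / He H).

H He Li Be B C / Li C H He Be B / C H Be B He Li / Be Li B H C He / He B C Li H Be / B Be He C Li H

(r1,c6) = C
(r2,c1) = Li
(r2,c5) = Be
(r4,c4) = H
(r4,c6) = He
(r5,c1) = He
(r5,c3) = C
(r5,c4) = Li
(r5,c5) = H
(r6,c1) = B
(r6,c6) = H
(r1,c5) = B
(r2,c2) = C
(r3,c5) = He
(r3,c6) = Li
(r6,c2) = Be
(r6,c3) = He
(r6,c4) = C
(r1,c4) = Be
(r3,c3) = Be
(r3,c4) = B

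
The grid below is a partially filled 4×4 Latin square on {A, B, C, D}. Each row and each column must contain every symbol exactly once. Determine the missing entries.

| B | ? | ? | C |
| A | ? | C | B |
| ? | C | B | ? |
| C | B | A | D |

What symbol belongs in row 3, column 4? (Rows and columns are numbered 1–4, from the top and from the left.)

A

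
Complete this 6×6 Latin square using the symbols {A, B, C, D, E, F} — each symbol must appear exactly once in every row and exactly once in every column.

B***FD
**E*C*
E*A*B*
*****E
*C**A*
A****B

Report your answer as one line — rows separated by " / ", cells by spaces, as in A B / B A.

(r1,c3): row 1 has {B,D,F}; column 3 has {A,E}, so it must be C.
(r4,c5): row 4 has {E}; column 5 has {A,B,C,F}, so it must be D.
(r5,c6): row 5 has {A,C}; column 6 has {B,D,E}, so it must be F.
(r6,c5): row 6 has {A,B}; column 5 has {A,B,C,D,F}, so it must be E.
(r2,c6): row 2 has {C,E}; column 6 has {B,D,E,F}, so it must be A.
(r3,c6): row 3 has {A,B,E}; column 6 has {A,B,D,E,F}, so it must be C.
(r5,c1): row 5 has {A,C,F}; column 1 has {A,B,E}, so it must be D.
(r5,c3): row 5 has {A,C,D,F}; column 3 has {A,C,E}, so it must be B.
(r5,c4): row 5 has {A,B,C,D,F}; column 4 is empty so far, so it must be E.
(r1,c4): row 1 has {B,C,D,F}; column 4 has {E}, so it must be A.
(r2,c1): row 2 has {A,C,E}; column 1 has {A,B,D,E}, so it must be F.
(r4,c1): row 4 has {D,E}; column 1 has {A,B,D,E,F}, so it must be C.
(r4,c3): row 4 has {C,D,E}; column 3 has {A,B,C,E}, so it must be F.
(r4,c4): row 4 has {C,D,E,F}; column 4 has {A,E}, so it must be B.
(r6,c3): row 6 has {A,B,E}; column 3 has {A,B,C,E,F}, so it must be D.
(r1,c2): row 1 has {A,B,C,D,F}; column 2 has {C}, so it must be E.
(r2,c4): row 2 has {A,C,E,F}; column 4 has {A,B,E}, so it must be D.
(r3,c4): row 3 has {A,B,C,E}; column 4 has {A,B,D,E}, so it must be F.
(r4,c2): row 4 has {B,C,D,E,F}; column 2 has {C,E}, so it must be A.
(r6,c2): row 6 has {A,B,D,E}; column 2 has {A,C,E}, so it must be F.
(r6,c4): row 6 has {A,B,D,E,F}; column 4 has {A,B,D,E,F}, so it must be C.
(r2,c2): row 2 has {A,C,D,E,F}; column 2 has {A,C,E,F}, so it must be B.
(r3,c2): row 3 has {A,B,C,E,F}; column 2 has {A,B,C,E,F}, so it must be D.

B E C A F D / F B E D C A / E D A F B C / C A F B D E / D C B E A F / A F D C E B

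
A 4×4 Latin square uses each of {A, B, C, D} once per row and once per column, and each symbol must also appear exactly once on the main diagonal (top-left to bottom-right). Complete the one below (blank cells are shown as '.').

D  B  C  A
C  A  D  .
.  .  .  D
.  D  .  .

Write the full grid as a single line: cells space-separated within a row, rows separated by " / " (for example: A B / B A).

(r2,c4): row 2 has {A,C,D}; column 4 has {A,D}, so it must be B.
(r3,c2): row 3 has {D}; column 2 has {A,B,D}, so it must be C.
(r3,c3): row 3 has {C,D}; column 3 has {C,D}; the diagonal has {A,D}, so it must be B.
(r4,c3): row 4 has {D}; column 3 has {B,C,D}, so it must be A.
(r4,c4): row 4 has {A,D}; column 4 has {A,B,D}; the diagonal has {A,B,D}, so it must be C.
(r3,c1): row 3 has {B,C,D}; column 1 has {C,D}, so it must be A.
(r4,c1): row 4 has {A,C,D}; column 1 has {A,C,D}, so it must be B.

D B C A / C A D B / A C B D / B D A C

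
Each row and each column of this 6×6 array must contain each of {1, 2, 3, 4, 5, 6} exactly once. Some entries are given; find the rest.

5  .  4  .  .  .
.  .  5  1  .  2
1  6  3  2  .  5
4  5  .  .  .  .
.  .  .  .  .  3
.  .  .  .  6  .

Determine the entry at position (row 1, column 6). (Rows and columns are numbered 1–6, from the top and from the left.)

1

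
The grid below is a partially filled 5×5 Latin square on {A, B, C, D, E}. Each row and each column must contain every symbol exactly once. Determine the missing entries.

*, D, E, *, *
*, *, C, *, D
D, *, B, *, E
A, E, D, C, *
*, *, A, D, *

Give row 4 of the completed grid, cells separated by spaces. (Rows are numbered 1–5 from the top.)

A E D C B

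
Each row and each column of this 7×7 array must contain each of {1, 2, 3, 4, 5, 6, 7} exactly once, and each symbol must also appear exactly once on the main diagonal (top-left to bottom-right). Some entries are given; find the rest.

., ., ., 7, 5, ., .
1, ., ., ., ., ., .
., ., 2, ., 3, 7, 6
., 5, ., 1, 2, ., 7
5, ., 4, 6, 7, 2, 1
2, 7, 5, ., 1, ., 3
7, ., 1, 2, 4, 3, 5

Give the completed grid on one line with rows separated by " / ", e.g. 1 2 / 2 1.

3 2 6 7 5 1 4 / 1 4 7 3 6 5 2 / 4 1 2 5 3 7 6 / 6 5 3 1 2 4 7 / 5 3 4 6 7 2 1 / 2 7 5 4 1 6 3 / 7 6 1 2 4 3 5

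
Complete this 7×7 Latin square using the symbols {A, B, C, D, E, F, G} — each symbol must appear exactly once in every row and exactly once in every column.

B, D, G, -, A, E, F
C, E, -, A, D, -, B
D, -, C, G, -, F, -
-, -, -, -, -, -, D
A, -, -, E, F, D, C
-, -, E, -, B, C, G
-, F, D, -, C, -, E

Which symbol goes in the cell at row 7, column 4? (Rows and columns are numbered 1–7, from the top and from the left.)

B

(r1,c4) = C
(r2,c3) = F
(r2,c6) = G
(r3,c5) = E
(r3,c7) = A
(r4,c5) = G
(r5,c3) = B
(r6,c1) = F
(r6,c2) = A
(r6,c4) = D
(r7,c1) = G
(r7,c4) = B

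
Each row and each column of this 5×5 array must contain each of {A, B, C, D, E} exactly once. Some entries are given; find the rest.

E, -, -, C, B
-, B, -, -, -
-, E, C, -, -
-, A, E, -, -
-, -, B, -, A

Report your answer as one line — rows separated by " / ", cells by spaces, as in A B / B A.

E D A C B / C B D A E / A E C B D / B A E D C / D C B E A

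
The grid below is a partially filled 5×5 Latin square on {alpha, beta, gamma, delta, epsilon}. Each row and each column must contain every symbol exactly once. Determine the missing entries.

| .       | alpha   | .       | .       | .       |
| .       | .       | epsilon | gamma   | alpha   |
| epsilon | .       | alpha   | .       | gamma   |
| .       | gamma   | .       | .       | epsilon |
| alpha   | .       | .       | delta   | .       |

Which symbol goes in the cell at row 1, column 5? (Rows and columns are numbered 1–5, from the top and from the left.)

At row 3, column 4: row 3 has {alpha,gamma,epsilon}; column 4 has {gamma,delta}; that leaves beta.
At row 4, column 4: row 4 has {gamma,epsilon}; column 4 has {beta,gamma,delta}; that leaves alpha.
At row 5, column 5: row 5 has {alpha,delta}; column 5 has {alpha,gamma,epsilon}; that leaves beta.
At row 1, column 4: row 1 has {alpha}; column 4 has {alpha,beta,gamma,delta}; that leaves epsilon.
At row 1, column 5: row 1 has {alpha,epsilon}; column 5 has {alpha,beta,gamma,epsilon}; that leaves delta.

delta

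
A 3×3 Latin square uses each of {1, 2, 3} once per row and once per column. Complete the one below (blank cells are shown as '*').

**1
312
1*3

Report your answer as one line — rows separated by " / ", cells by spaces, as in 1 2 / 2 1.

2 3 1 / 3 1 2 / 1 2 3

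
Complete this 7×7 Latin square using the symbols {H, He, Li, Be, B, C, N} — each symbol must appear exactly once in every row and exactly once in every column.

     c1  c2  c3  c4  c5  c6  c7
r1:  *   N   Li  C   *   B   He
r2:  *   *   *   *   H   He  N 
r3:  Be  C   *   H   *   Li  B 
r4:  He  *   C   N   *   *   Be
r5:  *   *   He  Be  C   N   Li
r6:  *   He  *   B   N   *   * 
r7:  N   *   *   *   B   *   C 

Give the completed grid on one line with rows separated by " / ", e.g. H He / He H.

H N Li C Be B He / C Be B Li H He N / Be C N H He Li B / He B C N Li H Be / B H He Be C N Li / Li He Be B N C H / N Li H He B Be C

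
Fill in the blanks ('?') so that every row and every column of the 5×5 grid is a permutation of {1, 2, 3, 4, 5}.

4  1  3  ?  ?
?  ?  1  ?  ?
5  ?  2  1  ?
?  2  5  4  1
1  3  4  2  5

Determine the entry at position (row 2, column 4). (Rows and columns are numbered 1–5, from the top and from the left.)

(r1,c4) = 5
(r1,c5) = 2
(r2,c4) = 3

3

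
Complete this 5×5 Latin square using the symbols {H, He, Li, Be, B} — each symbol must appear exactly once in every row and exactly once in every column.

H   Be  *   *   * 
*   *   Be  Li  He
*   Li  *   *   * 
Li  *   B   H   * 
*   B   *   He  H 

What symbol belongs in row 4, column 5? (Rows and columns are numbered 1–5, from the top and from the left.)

(r1,c4) = B
(r1,c5) = Li
(r2,c1) = B
(r2,c2) = H
(r3,c4) = Be
(r3,c5) = B
(r4,c2) = He
(r4,c5) = Be

Be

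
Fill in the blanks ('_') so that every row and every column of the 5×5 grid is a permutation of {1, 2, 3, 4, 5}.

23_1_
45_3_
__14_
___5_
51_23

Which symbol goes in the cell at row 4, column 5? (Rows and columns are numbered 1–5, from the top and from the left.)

(r2,c3) = 2
(r2,c5) = 1
(r3,c1) = 3
(r3,c2) = 2
(r3,c5) = 5
(r4,c1) = 1
(r4,c2) = 4
(r4,c3) = 3
(r4,c5) = 2

2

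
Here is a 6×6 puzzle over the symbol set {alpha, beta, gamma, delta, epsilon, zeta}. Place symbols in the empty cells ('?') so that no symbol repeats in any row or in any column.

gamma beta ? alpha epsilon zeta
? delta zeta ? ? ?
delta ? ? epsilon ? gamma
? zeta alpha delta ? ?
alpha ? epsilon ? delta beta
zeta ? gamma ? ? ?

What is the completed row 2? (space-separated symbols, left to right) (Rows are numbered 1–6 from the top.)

epsilon delta zeta gamma beta alpha

(r1,c3) = delta
(r3,c2) = alpha
(r3,c3) = beta
(r3,c5) = zeta
(r4,c6) = epsilon
(r5,c2) = gamma
(r5,c4) = zeta
(r6,c2) = epsilon
(r6,c4) = beta
(r6,c5) = alpha
(r6,c6) = delta
(r2,c4) = gamma
(r2,c5) = beta
(r2,c6) = alpha
(r4,c1) = beta
(r4,c5) = gamma
(r2,c1) = epsilon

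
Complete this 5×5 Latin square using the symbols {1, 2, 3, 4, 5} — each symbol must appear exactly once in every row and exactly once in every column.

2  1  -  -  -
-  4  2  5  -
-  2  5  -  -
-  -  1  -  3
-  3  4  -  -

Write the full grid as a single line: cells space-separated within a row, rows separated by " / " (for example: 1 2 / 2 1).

2 1 3 4 5 / 3 4 2 5 1 / 1 2 5 3 4 / 4 5 1 2 3 / 5 3 4 1 2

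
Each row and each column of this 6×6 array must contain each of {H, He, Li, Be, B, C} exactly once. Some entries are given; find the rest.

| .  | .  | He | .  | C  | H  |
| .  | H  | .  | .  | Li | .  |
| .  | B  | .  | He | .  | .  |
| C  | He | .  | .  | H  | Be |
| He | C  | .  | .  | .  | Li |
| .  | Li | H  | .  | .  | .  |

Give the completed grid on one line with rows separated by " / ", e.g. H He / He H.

Li Be He B C H / B H C Be Li He / H B Li He Be C / C He B Li H Be / He C Be H B Li / Be Li H C He B

(r1,c2) = Be
(r3,c5) = Be
(r3,c6) = C
(r5,c5) = B
(r6,c5) = He
(r6,c6) = B
(r2,c6) = He
(r3,c3) = Li
(r4,c3) = B
(r4,c4) = Li
(r5,c3) = Be
(r5,c4) = H
(r6,c1) = Be
(r6,c4) = C
(r1,c4) = B
(r2,c1) = B
(r2,c3) = C
(r2,c4) = Be
(r3,c1) = H
(r1,c1) = Li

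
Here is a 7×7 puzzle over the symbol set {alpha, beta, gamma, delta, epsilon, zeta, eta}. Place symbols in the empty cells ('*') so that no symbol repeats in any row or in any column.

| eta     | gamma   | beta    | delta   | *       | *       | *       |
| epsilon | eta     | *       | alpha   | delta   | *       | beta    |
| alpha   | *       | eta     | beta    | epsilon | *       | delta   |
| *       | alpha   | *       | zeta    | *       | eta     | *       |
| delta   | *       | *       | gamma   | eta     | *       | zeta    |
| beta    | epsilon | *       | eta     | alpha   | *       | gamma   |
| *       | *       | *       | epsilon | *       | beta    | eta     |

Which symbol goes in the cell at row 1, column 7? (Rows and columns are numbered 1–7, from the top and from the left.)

(r1,c5) = zeta
(r3,c2) = zeta
(r3,c6) = gamma
(r4,c1) = gamma
(r4,c5) = beta
(r4,c7) = epsilon
(r5,c2) = beta
(r7,c1) = zeta
(r7,c2) = delta
(r7,c5) = gamma
(r1,c7) = alpha

alpha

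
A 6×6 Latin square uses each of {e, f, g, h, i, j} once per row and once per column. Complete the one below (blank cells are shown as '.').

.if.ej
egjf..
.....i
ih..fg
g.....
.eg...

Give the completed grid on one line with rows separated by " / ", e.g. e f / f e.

(r1,c1): row 1 has {e,f,i,j}; column 1 has {e,g,i}, so it must be h.
(r1,c4): row 1 has {e,f,h,i,j}; column 4 has {f}, so it must be g.
(r2,c6): row 2 has {e,f,g,j}; column 6 has {g,i,j}, so it must be h.
(r4,c3): row 4 has {f,g,h,i}; column 3 has {f,g,j}, so it must be e.
(r4,c4): row 4 has {e,f,g,h,i}; column 4 has {f,g}, so it must be j.
(r6,c6): row 6 has {e,g}; column 6 has {g,h,i,j}, so it must be f.
(r2,c5): row 2 has {e,f,g,h,j}; column 5 has {e,f}, so it must be i.
(r3,c3): row 3 has {i}; column 3 has {e,f,g,j}, so it must be h.
(r3,c4): row 3 has {h,i}; column 4 has {f,g,j}, so it must be e.
(r5,c3): row 5 has {g}; column 3 has {e,f,g,h,j}, so it must be i.
(r5,c4): row 5 has {g,i}; column 4 has {e,f,g,j}, so it must be h.
(r5,c5): row 5 has {g,h,i}; column 5 has {e,f,i}, so it must be j.
(r5,c6): row 5 has {g,h,i,j}; column 6 has {f,g,h,i,j}, so it must be e.
(r6,c1): row 6 has {e,f,g}; column 1 has {e,g,h,i}, so it must be j.
(r6,c4): row 6 has {e,f,g,j}; column 4 has {e,f,g,h,j}, so it must be i.
(r6,c5): row 6 has {e,f,g,i,j}; column 5 has {e,f,i,j}, so it must be h.
(r3,c1): row 3 has {e,h,i}; column 1 has {e,g,h,i,j}, so it must be f.
(r3,c2): row 3 has {e,f,h,i}; column 2 has {e,g,h,i}, so it must be j.
(r3,c5): row 3 has {e,f,h,i,j}; column 5 has {e,f,h,i,j}, so it must be g.
(r5,c2): row 5 has {e,g,h,i,j}; column 2 has {e,g,h,i,j}, so it must be f.

h i f g e j / e g j f i h / f j h e g i / i h e j f g / g f i h j e / j e g i h f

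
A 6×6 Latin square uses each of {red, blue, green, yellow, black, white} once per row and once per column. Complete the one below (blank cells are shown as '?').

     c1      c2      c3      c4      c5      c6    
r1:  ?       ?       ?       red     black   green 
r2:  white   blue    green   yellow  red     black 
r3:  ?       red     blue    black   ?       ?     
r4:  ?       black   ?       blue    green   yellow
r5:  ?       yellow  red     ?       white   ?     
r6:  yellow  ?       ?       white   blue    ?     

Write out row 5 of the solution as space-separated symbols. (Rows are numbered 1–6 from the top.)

At row 1, column 1: row 1 has {red,green,black}; column 1 has {yellow,white}; that leaves blue.
At row 1, column 2: row 1 has {red,blue,green,black}; column 2 has {red,blue,yellow,black}; that leaves white.
At row 1, column 3: row 1 has {red,blue,green,black,white}; column 3 has {red,blue,green}; that leaves yellow.
At row 3, column 1: row 3 has {red,blue,black}; column 1 has {blue,yellow,white}; that leaves green.
At row 3, column 5: row 3 has {red,blue,green,black}; column 5 has {red,blue,green,black,white}; that leaves yellow.
At row 3, column 6: row 3 has {red,blue,green,yellow,black}; column 6 has {green,yellow,black}; that leaves white.
At row 4, column 1: row 4 has {blue,green,yellow,black}; column 1 has {blue,green,yellow,white}; that leaves red.
At row 4, column 3: row 4 has {red,blue,green,yellow,black}; column 3 has {red,blue,green,yellow}; that leaves white.
At row 5, column 1: row 5 has {red,yellow,white}; column 1 has {red,blue,green,yellow,white}; that leaves black.
At row 5, column 4: row 5 has {red,yellow,black,white}; column 4 has {red,blue,yellow,black,white}; that leaves green.
At row 5, column 6: row 5 has {red,green,yellow,black,white}; column 6 has {green,yellow,black,white}; that leaves blue.

black yellow red green white blue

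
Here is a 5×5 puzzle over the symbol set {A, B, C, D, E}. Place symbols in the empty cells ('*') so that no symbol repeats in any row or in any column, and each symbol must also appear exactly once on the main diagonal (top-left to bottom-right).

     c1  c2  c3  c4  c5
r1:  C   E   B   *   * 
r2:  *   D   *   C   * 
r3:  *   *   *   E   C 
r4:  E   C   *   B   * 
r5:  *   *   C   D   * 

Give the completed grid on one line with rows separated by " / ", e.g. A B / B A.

C E B A D / A D E C B / D B A E C / E C D B A / B A C D E

(r1,c4) = A
(r1,c5) = D
(r3,c3) = A
(r4,c3) = D
(r4,c5) = A
(r5,c5) = E
(r2,c3) = E
(r2,c5) = B
(r3,c2) = B
(r5,c2) = A
(r2,c1) = A
(r3,c1) = D
(r5,c1) = B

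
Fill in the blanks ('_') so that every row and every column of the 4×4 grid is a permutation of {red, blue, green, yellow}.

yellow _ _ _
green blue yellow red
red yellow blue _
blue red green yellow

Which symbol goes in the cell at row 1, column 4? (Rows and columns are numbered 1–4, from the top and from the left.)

blue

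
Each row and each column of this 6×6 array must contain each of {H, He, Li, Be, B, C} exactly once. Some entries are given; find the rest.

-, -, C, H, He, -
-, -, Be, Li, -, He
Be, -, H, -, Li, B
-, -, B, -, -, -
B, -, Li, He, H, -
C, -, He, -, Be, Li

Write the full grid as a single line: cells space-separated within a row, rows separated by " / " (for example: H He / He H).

Li B C H He Be / H C Be Li B He / Be He H C Li B / He Li B Be C H / B Be Li He H C / C H He B Be Li

(r1,c1) = Li
(r1,c6) = Be
(r2,c1) = H
(r3,c4) = C
(r4,c1) = He
(r4,c4) = Be
(r4,c5) = C
(r4,c6) = H
(r5,c6) = C
(r6,c4) = B
(r1,c2) = B
(r2,c2) = C
(r2,c5) = B
(r3,c2) = He
(r4,c2) = Li
(r5,c2) = Be
(r6,c2) = H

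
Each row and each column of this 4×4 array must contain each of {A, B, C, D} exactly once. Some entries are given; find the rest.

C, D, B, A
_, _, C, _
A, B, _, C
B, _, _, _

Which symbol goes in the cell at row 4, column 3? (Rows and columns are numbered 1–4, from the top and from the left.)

Cell (r2,c1): row 2 has {C}; column 1 has {A,B,C} → D.
Cell (r2,c2): row 2 has {C,D}; column 2 has {B,D} → A.
Cell (r2,c4): row 2 has {A,C,D}; column 4 has {A,C} → B.
Cell (r3,c3): row 3 has {A,B,C}; column 3 has {B,C} → D.
Cell (r4,c2): row 4 has {B}; column 2 has {A,B,D} → C.
Cell (r4,c3): row 4 has {B,C}; column 3 has {B,C,D} → A.

A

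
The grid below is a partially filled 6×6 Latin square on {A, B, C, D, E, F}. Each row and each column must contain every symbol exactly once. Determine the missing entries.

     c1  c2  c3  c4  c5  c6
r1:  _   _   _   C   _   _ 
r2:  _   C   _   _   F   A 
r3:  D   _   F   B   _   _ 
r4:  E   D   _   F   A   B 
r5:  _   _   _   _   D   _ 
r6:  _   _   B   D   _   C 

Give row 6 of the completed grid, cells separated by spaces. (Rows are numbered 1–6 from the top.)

(r2,c1) = B
(r2,c4) = E
(r3,c6) = E
(r4,c3) = C
(r5,c4) = A
(r5,c6) = F
(r6,c5) = E
(r1,c5) = B
(r1,c6) = D
(r2,c3) = D
(r3,c2) = A
(r3,c5) = C
(r5,c1) = C
(r5,c3) = E
(r6,c2) = F
(r1,c2) = E
(r1,c3) = A
(r5,c2) = B
(r6,c1) = A

A F B D E C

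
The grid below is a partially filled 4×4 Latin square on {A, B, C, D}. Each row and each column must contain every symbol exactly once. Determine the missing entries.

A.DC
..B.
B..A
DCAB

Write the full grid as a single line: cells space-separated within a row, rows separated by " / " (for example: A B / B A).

A B D C / C A B D / B D C A / D C A B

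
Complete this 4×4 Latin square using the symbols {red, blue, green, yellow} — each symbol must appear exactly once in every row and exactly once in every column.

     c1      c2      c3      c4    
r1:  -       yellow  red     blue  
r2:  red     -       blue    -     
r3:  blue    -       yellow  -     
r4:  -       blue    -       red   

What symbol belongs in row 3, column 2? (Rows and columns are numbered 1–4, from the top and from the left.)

(r1,c1) = green
(r2,c2) = green
(r2,c4) = yellow
(r3,c2) = red

red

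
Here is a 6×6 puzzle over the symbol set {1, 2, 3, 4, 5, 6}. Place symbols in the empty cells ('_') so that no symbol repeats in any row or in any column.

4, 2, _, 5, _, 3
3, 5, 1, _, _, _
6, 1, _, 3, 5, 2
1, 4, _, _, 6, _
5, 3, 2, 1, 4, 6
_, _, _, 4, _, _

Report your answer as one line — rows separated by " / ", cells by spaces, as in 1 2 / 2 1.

4 2 6 5 1 3 / 3 5 1 6 2 4 / 6 1 4 3 5 2 / 1 4 3 2 6 5 / 5 3 2 1 4 6 / 2 6 5 4 3 1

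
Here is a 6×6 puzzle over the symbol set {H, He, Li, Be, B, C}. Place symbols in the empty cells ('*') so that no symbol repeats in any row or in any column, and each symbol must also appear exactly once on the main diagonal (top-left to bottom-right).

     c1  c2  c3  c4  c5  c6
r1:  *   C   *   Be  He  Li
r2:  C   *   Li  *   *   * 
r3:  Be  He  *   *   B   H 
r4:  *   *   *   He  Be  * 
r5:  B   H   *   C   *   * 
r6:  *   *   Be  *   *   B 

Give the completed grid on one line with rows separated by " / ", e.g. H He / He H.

H C B Be He Li / C Be Li B H He / Be He C Li B H / Li B H He Be C / B H He C Li Be / He Li Be H C B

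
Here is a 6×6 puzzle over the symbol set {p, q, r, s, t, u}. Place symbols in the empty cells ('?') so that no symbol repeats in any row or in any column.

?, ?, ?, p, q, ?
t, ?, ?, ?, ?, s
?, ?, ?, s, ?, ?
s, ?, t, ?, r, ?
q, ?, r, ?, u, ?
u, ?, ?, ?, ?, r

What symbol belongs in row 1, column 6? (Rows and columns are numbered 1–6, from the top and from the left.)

t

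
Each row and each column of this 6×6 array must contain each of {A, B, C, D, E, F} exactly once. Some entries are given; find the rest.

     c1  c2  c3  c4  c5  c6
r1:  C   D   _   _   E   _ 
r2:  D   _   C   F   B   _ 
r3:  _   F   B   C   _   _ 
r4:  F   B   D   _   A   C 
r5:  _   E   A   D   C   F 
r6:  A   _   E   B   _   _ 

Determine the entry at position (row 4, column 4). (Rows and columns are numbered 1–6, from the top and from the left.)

E

(r1,c3) = F
(r1,c4) = A
(r1,c6) = B
(r2,c2) = A
(r2,c6) = E
(r3,c1) = E
(r3,c5) = D
(r3,c6) = A
(r4,c4) = E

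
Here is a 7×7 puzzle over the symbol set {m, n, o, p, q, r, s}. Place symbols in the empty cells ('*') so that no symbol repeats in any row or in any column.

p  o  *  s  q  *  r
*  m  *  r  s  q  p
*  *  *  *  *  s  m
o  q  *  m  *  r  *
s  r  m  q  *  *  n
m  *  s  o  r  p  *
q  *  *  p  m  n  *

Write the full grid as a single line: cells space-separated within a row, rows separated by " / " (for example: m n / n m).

p o n s q m r / n m o r s q p / r p q n o s m / o q p m n r s / s r m q p o n / m n s o r p q / q s r p m n o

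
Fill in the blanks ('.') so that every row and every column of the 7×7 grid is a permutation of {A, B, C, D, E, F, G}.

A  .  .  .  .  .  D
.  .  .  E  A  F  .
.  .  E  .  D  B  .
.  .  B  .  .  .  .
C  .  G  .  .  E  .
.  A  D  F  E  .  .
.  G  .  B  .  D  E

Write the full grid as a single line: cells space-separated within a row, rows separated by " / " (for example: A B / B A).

(r2,c3) = C
(r7,c1) = F
(r7,c3) = A
(r7,c5) = C
(r1,c3) = F
(r3,c1) = G
(r6,c1) = B
(r2,c1) = D
(r2,c2) = B
(r2,c7) = G
(r4,c1) = E
(r6,c7) = C
(r6,c6) = G
(r1,c6) = C
(r4,c6) = A
(r4,c7) = F
(r1,c2) = E
(r1,c4) = G
(r1,c5) = B
(r3,c7) = A
(r4,c5) = G
(r5,c5) = F
(r5,c7) = B
(r3,c4) = C
(r4,c4) = D
(r5,c2) = D
(r5,c4) = A
(r3,c2) = F
(r4,c2) = C

A E F G B C D / D B C E A F G / G F E C D B A / E C B D G A F / C D G A F E B / B A D F E G C / F G A B C D E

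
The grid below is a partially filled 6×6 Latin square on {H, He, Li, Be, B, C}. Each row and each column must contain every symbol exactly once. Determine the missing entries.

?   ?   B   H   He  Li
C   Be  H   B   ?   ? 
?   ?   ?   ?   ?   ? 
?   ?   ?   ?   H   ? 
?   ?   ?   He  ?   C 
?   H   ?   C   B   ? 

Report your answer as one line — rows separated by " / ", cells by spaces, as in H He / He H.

Be C B H He Li / C Be H B Li He / B He Be Li C H / He Li C Be H B / H B Li He Be C / Li H He C B Be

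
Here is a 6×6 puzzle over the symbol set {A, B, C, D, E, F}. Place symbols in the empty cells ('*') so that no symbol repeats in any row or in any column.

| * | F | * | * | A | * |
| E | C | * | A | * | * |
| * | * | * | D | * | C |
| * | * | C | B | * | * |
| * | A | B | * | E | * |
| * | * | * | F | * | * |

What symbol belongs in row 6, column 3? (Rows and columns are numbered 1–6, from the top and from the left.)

A

(r5,c4): row 5 has {A,B,E}; column 4 has {A,B,D,F}, so it must be C.
(r1,c4): row 1 has {A,F}; column 4 has {A,B,C,D,F}, so it must be E.
(r1,c3): row 1 has {A,E,F}; column 3 has {B,C}, so it must be D.
(r1,c6): row 1 has {A,D,E,F}; column 6 has {C}, so it must be B.
(r2,c3): row 2 has {A,C,E}; column 3 has {B,C,D}, so it must be F.
(r2,c6): row 2 has {A,C,E,F}; column 6 has {B,C}, so it must be D.
(r5,c6): row 5 has {A,B,C,E}; column 6 has {B,C,D}, so it must be F.
(r1,c1): row 1 has {A,B,D,E,F}; column 1 has {E}, so it must be C.
(r2,c5): row 2 has {A,C,D,E,F}; column 5 has {A,E}, so it must be B.
(r3,c5): row 3 has {C,D}; column 5 has {A,B,E}, so it must be F.
(r4,c5): row 4 has {B,C}; column 5 has {A,B,E,F}, so it must be D.
(r5,c1): row 5 has {A,B,C,E,F}; column 1 has {C,E}, so it must be D.
(r6,c5): row 6 has {F}; column 5 has {A,B,D,E,F}, so it must be C.
(r4,c2): row 4 has {B,C,D}; column 2 has {A,C,F}, so it must be E.
(r4,c6): row 4 has {B,C,D,E}; column 6 has {B,C,D,F}, so it must be A.
(r6,c6): row 6 has {C,F}; column 6 has {A,B,C,D,F}, so it must be E.
(r3,c2): row 3 has {C,D,F}; column 2 has {A,C,E,F}, so it must be B.
(r4,c1): row 4 has {A,B,C,D,E}; column 1 has {C,D,E}, so it must be F.
(r6,c2): row 6 has {C,E,F}; column 2 has {A,B,C,E,F}, so it must be D.
(r6,c3): row 6 has {C,D,E,F}; column 3 has {B,C,D,F}, so it must be A.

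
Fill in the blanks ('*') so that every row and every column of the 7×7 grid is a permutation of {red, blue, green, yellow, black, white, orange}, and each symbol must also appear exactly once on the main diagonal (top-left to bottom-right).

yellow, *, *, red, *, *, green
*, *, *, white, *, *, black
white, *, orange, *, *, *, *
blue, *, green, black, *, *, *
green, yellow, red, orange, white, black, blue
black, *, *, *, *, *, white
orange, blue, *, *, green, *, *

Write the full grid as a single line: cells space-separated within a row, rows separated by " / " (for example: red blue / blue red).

At row 2, column 1: row 2 has {black,white}; column 1 has {blue,green,yellow,black,white,orange}; that leaves red.
At row 2, column 2: row 2 has {red,black,white}; column 2 has {blue,yellow}; the diagonal has {yellow,black,white,orange}; that leaves green.
At row 7, column 4: row 7 has {blue,green,orange}; column 4 has {red,black,white,orange}; that leaves yellow.
At row 7, column 7: row 7 has {blue,green,yellow,orange}; column 7 has {blue,green,black,white}; the diagonal has {green,yellow,black,white,orange}; that leaves red.
At row 3, column 7: row 3 has {white,orange}; column 7 has {red,blue,green,black,white}; that leaves yellow.
At row 4, column 7: row 4 has {blue,green,black}; column 7 has {red,blue,green,yellow,black,white}; that leaves orange.
At row 6, column 6: row 6 has {black,white}; column 6 has {black}; the diagonal has {red,green,yellow,black,white,orange}; that leaves blue.
At row 7, column 6: row 7 has {red,blue,green,yellow,orange}; column 6 has {blue,black}; that leaves white.
At row 1, column 6: row 1 has {red,green,yellow}; column 6 has {blue,black,white}; that leaves orange.
At row 2, column 6: row 2 has {red,green,black,white}; column 6 has {blue,black,white,orange}; that leaves yellow.
At row 4, column 6: row 4 has {blue,green,black,orange}; column 6 has {blue,yellow,black,white,orange}; that leaves red.
At row 6, column 3: row 6 has {blue,black,white}; column 3 has {red,green,orange}; that leaves yellow.
At row 6, column 4: row 6 has {blue,yellow,black,white}; column 4 has {red,yellow,black,white,orange}; that leaves green.
At row 7, column 3: row 7 has {red,blue,green,yellow,white,orange}; column 3 has {red,green,yellow,orange}; that leaves black.
At row 2, column 3: row 2 has {red,green,yellow,black,white}; column 3 has {red,green,yellow,black,orange}; that leaves blue.
At row 2, column 5: row 2 has {red,blue,green,yellow,black,white}; column 5 has {green,white}; that leaves orange.
At row 3, column 4: row 3 has {yellow,white,orange}; column 4 has {red,green,yellow,black,white,orange}; that leaves blue.
At row 3, column 6: row 3 has {blue,yellow,white,orange}; column 6 has {red,blue,yellow,black,white,orange}; that leaves green.
At row 4, column 2: row 4 has {red,blue,green,black,orange}; column 2 has {blue,green,yellow}; that leaves white.
At row 4, column 5: row 4 has {red,blue,green,black,white,orange}; column 5 has {green,white,orange}; that leaves yellow.
At row 6, column 5: row 6 has {blue,green,yellow,black,white}; column 5 has {green,yellow,white,orange}; that leaves red.
At row 1, column 2: row 1 has {red,green,yellow,orange}; column 2 has {blue,green,yellow,white}; that leaves black.
At row 1, column 3: row 1 has {red,green,yellow,black,orange}; column 3 has {red,blue,green,yellow,black,orange}; that leaves white.
At row 1, column 5: row 1 has {red,green,yellow,black,white,orange}; column 5 has {red,green,yellow,white,orange}; that leaves blue.
At row 3, column 2: row 3 has {blue,green,yellow,white,orange}; column 2 has {blue,green,yellow,black,white}; that leaves red.
At row 3, column 5: row 3 has {red,blue,green,yellow,white,orange}; column 5 has {red,blue,green,yellow,white,orange}; that leaves black.
At row 6, column 2: row 6 has {red,blue,green,yellow,black,white}; column 2 has {red,blue,green,yellow,black,white}; that leaves orange.

yellow black white red blue orange green / red green blue white orange yellow black / white red orange blue black green yellow / blue white green black yellow red orange / green yellow red orange white black blue / black orange yellow green red blue white / orange blue black yellow green white red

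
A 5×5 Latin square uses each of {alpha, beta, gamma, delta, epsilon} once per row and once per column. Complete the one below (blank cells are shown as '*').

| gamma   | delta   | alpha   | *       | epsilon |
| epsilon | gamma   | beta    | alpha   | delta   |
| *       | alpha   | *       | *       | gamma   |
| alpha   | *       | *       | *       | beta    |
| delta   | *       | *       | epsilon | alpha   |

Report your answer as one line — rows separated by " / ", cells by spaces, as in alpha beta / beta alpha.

gamma delta alpha beta epsilon / epsilon gamma beta alpha delta / beta alpha epsilon delta gamma / alpha epsilon delta gamma beta / delta beta gamma epsilon alpha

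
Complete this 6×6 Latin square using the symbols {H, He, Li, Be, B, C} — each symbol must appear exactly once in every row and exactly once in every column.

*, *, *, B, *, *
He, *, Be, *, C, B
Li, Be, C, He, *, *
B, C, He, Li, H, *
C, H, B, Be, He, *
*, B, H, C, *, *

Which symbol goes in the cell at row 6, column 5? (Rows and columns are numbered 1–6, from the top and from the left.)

Li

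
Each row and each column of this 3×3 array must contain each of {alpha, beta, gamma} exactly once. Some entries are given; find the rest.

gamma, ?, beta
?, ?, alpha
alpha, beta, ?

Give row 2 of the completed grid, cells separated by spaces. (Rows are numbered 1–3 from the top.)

(r1,c2): row 1 has {beta,gamma}; column 2 has {beta}, so it must be alpha.
(r2,c1): row 2 has {alpha}; column 1 has {alpha,gamma}, so it must be beta.
(r2,c2): row 2 has {alpha,beta}; column 2 has {alpha,beta}, so it must be gamma.

beta gamma alpha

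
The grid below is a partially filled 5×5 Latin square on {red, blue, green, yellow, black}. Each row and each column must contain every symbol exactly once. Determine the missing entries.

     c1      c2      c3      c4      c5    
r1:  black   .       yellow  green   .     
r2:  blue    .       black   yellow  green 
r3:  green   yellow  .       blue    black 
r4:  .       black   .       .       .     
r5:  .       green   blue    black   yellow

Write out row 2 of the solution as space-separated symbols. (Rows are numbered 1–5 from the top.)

row 2 has {blue,green,yellow,black}; column 2 has {green,yellow,black} — only red is left for (r2,c2).

blue red black yellow green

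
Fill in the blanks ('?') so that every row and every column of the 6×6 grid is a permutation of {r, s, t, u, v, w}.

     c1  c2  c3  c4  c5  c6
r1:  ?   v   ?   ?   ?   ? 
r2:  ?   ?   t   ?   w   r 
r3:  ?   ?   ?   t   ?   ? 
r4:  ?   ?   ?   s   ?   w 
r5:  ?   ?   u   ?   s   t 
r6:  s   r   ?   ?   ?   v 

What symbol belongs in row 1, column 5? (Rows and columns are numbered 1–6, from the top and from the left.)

(r5,c2): row 5 has {s,t,u}; column 2 has {r,v}, so it must be w.
(r6,c3): row 6 has {r,s,v}; column 3 has {t,u}, so it must be w.
(r6,c4): row 6 has {r,s,v,w}; column 4 has {s,t}, so it must be u.
(r6,c5): row 6 has {r,s,u,v,w}; column 5 has {s,w}, so it must be t.
(r2,c4): row 2 has {r,t,w}; column 4 has {s,t,u}, so it must be v.
(r5,c4): row 5 has {s,t,u,w}; column 4 has {s,t,u,v}, so it must be r.
(r1,c4): row 1 has {v}; column 4 has {r,s,t,u,v}, so it must be w.
(r2,c1): row 2 has {r,t,v,w}; column 1 has {s}, so it must be u.
(r2,c2): row 2 has {r,t,u,v,w}; column 2 has {r,v,w}, so it must be s.
(r3,c2): row 3 has {t}; column 2 has {r,s,v,w}, so it must be u.
(r3,c6): row 3 has {t,u}; column 6 has {r,t,v,w}, so it must be s.
(r4,c2): row 4 has {s,w}; column 2 has {r,s,u,v,w}, so it must be t.
(r5,c1): row 5 has {r,s,t,u,w}; column 1 has {s,u}, so it must be v.
(r1,c6): row 1 has {v,w}; column 6 has {r,s,t,v,w}, so it must be u.
(r4,c1): row 4 has {s,t,w}; column 1 has {s,u,v}, so it must be r.
(r4,c3): row 4 has {r,s,t,w}; column 3 has {t,u,w}, so it must be v.
(r4,c5): row 4 has {r,s,t,v,w}; column 5 has {s,t,w}, so it must be u.
(r1,c1): row 1 has {u,v,w}; column 1 has {r,s,u,v}, so it must be t.
(r1,c5): row 1 has {t,u,v,w}; column 5 has {s,t,u,w}, so it must be r.

r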